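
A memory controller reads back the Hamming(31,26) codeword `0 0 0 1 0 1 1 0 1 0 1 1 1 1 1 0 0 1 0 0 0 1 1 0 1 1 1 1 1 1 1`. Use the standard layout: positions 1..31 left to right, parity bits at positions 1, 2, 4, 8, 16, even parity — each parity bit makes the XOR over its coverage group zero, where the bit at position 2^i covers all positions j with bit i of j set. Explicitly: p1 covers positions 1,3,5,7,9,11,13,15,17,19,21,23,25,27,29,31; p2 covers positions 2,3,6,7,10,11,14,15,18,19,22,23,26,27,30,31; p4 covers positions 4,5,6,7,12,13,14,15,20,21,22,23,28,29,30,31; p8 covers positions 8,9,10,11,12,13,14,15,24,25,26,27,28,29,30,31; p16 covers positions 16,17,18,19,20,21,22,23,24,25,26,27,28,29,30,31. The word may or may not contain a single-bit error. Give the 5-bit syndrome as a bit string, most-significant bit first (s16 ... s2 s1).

s1: b1⊕b3⊕b5⊕b7⊕b9⊕b11⊕b13⊕b15⊕b17⊕b19⊕b21⊕b23⊕b25⊕b27⊕b29⊕b31 = 0⊕0⊕0⊕1⊕1⊕1⊕1⊕1⊕0⊕0⊕0⊕1⊕1⊕1⊕1⊕1 = 0
s2: b2⊕b3⊕b6⊕b7⊕b10⊕b11⊕b14⊕b15⊕b18⊕b19⊕b22⊕b23⊕b26⊕b27⊕b30⊕b31 = 0⊕0⊕1⊕1⊕0⊕1⊕1⊕1⊕1⊕0⊕1⊕1⊕1⊕1⊕1⊕1 = 0
s4: b4⊕b5⊕b6⊕b7⊕b12⊕b13⊕b14⊕b15⊕b20⊕b21⊕b22⊕b23⊕b28⊕b29⊕b30⊕b31 = 1⊕0⊕1⊕1⊕1⊕1⊕1⊕1⊕0⊕0⊕1⊕1⊕1⊕1⊕1⊕1 = 1
s8: b8⊕b9⊕b10⊕b11⊕b12⊕b13⊕b14⊕b15⊕b24⊕b25⊕b26⊕b27⊕b28⊕b29⊕b30⊕b31 = 0⊕1⊕0⊕1⊕1⊕1⊕1⊕1⊕0⊕1⊕1⊕1⊕1⊕1⊕1⊕1 = 1
s16: b16⊕b17⊕b18⊕b19⊕b20⊕b21⊕b22⊕b23⊕b24⊕b25⊕b26⊕b27⊕b28⊕b29⊕b30⊕b31 = 0⊕0⊕1⊕0⊕0⊕0⊕1⊕1⊕0⊕1⊕1⊕1⊕1⊕1⊕1⊕1 = 0
Syndrome (s16...s1) = 01100 → position 12.

01100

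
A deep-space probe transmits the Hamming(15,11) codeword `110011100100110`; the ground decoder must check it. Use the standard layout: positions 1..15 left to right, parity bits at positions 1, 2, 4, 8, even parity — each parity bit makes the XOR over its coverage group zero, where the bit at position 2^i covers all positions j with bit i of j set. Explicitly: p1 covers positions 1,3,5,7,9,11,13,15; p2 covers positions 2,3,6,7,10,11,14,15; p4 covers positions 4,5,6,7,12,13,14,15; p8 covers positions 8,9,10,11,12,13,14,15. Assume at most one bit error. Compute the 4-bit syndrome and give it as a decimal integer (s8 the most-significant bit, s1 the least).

s1: b1⊕b3⊕b5⊕b7⊕b9⊕b11⊕b13⊕b15 = 1⊕0⊕1⊕1⊕0⊕0⊕1⊕0 = 0
s2: b2⊕b3⊕b6⊕b7⊕b10⊕b11⊕b14⊕b15 = 1⊕0⊕1⊕1⊕1⊕0⊕1⊕0 = 1
s4: b4⊕b5⊕b6⊕b7⊕b12⊕b13⊕b14⊕b15 = 0⊕1⊕1⊕1⊕0⊕1⊕1⊕0 = 1
s8: b8⊕b9⊕b10⊕b11⊕b12⊕b13⊕b14⊕b15 = 0⊕0⊕1⊕0⊕0⊕1⊕1⊕0 = 1
Syndrome (s8...s1) = 1110 → position 14.

14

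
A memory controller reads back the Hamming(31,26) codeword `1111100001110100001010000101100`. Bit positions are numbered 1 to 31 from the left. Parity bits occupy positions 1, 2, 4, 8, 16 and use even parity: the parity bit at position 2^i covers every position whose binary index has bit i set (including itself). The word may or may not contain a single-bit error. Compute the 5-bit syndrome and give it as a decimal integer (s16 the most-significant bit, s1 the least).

s1: b1⊕b3⊕b5⊕b7⊕b9⊕b11⊕b13⊕b15⊕b17⊕b19⊕b21⊕b23⊕b25⊕b27⊕b29⊕b31 = 1⊕1⊕1⊕0⊕0⊕1⊕0⊕0⊕0⊕1⊕1⊕0⊕0⊕0⊕1⊕0 = 1
s2: b2⊕b3⊕b6⊕b7⊕b10⊕b11⊕b14⊕b15⊕b18⊕b19⊕b22⊕b23⊕b26⊕b27⊕b30⊕b31 = 1⊕1⊕0⊕0⊕1⊕1⊕1⊕0⊕0⊕1⊕0⊕0⊕1⊕0⊕0⊕0 = 1
s4: b4⊕b5⊕b6⊕b7⊕b12⊕b13⊕b14⊕b15⊕b20⊕b21⊕b22⊕b23⊕b28⊕b29⊕b30⊕b31 = 1⊕1⊕0⊕0⊕1⊕0⊕1⊕0⊕0⊕1⊕0⊕0⊕1⊕1⊕0⊕0 = 1
s8: b8⊕b9⊕b10⊕b11⊕b12⊕b13⊕b14⊕b15⊕b24⊕b25⊕b26⊕b27⊕b28⊕b29⊕b30⊕b31 = 0⊕0⊕1⊕1⊕1⊕0⊕1⊕0⊕0⊕0⊕1⊕0⊕1⊕1⊕0⊕0 = 1
s16: b16⊕b17⊕b18⊕b19⊕b20⊕b21⊕b22⊕b23⊕b24⊕b25⊕b26⊕b27⊕b28⊕b29⊕b30⊕b31 = 0⊕0⊕0⊕1⊕0⊕1⊕0⊕0⊕0⊕0⊕1⊕0⊕1⊕1⊕0⊕0 = 1
Syndrome (s16...s1) = 11111 → position 31.

31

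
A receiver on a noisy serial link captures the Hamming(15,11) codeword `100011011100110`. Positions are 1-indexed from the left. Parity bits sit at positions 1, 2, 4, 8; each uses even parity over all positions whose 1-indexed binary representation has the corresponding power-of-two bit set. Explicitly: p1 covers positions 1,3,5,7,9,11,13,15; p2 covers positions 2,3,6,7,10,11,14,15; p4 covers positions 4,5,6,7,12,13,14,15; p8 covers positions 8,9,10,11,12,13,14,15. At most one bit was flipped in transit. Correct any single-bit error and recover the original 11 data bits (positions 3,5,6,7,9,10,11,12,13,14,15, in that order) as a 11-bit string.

01101000110

s1: b1⊕b3⊕b5⊕b7⊕b9⊕b11⊕b13⊕b15 = 1⊕0⊕1⊕0⊕1⊕0⊕1⊕0 = 0
s2: b2⊕b3⊕b6⊕b7⊕b10⊕b11⊕b14⊕b15 = 0⊕0⊕1⊕0⊕1⊕0⊕1⊕0 = 1
s4: b4⊕b5⊕b6⊕b7⊕b12⊕b13⊕b14⊕b15 = 0⊕1⊕1⊕0⊕0⊕1⊕1⊕0 = 0
s8: b8⊕b9⊕b10⊕b11⊕b12⊕b13⊕b14⊕b15 = 1⊕1⊕1⊕0⊕0⊕1⊕1⊕0 = 1
Syndrome (s8...s1) = 1010 → position 10.
Flip bit 10: corrected codeword = 100011011000110
Data bits at positions 3,5,6,7,9,10,11,12,13,14,15: 01101000110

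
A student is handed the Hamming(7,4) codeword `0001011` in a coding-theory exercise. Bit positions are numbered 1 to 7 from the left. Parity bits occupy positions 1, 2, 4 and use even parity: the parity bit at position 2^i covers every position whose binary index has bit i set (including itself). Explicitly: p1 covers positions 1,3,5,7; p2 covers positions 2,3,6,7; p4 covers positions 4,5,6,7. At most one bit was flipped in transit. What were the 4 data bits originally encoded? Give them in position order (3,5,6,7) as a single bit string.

s1: b1⊕b3⊕b5⊕b7 = 0⊕0⊕0⊕1 = 1
s2: b2⊕b3⊕b6⊕b7 = 0⊕0⊕1⊕1 = 0
s4: b4⊕b5⊕b6⊕b7 = 1⊕0⊕1⊕1 = 1
Syndrome (s4...s1) = 101 → position 5.
Flip bit 5: corrected codeword = 0001111
Data bits at positions 3,5,6,7: 0111

0111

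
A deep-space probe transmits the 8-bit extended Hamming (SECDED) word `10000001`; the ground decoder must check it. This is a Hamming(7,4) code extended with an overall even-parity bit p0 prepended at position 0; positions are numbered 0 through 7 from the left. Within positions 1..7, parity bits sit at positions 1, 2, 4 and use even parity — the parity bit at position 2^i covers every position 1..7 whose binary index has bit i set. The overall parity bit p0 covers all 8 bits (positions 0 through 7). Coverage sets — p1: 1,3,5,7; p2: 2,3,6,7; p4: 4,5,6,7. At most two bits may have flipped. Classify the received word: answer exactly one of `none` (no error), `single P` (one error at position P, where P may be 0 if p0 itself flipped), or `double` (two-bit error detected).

s1: b1⊕b3⊕b5⊕b7 = 0⊕0⊕0⊕1 = 1
s2: b2⊕b3⊕b6⊕b7 = 0⊕0⊕0⊕1 = 1
s4: b4⊕b5⊕b6⊕b7 = 0⊕0⊕0⊕1 = 1
Syndrome (s4...s1) = 111 → position 7.
Overall parity (XOR of all 8 bits, including p0): 1⊕0⊕0⊕0⊕0⊕0⊕0⊕1 = 0
Overall=0, syndrome position=7 → double-bit error detected (uncorrectable).

double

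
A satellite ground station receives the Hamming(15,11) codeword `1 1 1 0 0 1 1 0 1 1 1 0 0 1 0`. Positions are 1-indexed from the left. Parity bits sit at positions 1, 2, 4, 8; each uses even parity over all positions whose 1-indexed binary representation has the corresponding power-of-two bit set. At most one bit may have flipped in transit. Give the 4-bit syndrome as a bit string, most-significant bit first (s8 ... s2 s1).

0111

s1: b1⊕b3⊕b5⊕b7⊕b9⊕b11⊕b13⊕b15 = 1⊕1⊕0⊕1⊕1⊕1⊕0⊕0 = 1
s2: b2⊕b3⊕b6⊕b7⊕b10⊕b11⊕b14⊕b15 = 1⊕1⊕1⊕1⊕1⊕1⊕1⊕0 = 1
s4: b4⊕b5⊕b6⊕b7⊕b12⊕b13⊕b14⊕b15 = 0⊕0⊕1⊕1⊕0⊕0⊕1⊕0 = 1
s8: b8⊕b9⊕b10⊕b11⊕b12⊕b13⊕b14⊕b15 = 0⊕1⊕1⊕1⊕0⊕0⊕1⊕0 = 0
Syndrome (s8...s1) = 0111 → position 7.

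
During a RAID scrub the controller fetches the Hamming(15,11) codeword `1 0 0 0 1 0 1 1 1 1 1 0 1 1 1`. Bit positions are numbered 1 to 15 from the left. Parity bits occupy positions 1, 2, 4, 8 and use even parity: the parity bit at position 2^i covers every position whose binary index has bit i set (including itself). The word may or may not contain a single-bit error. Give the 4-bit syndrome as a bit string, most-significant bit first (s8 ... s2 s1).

1111

s1: b1⊕b3⊕b5⊕b7⊕b9⊕b11⊕b13⊕b15 = 1⊕0⊕1⊕1⊕1⊕1⊕1⊕1 = 1
s2: b2⊕b3⊕b6⊕b7⊕b10⊕b11⊕b14⊕b15 = 0⊕0⊕0⊕1⊕1⊕1⊕1⊕1 = 1
s4: b4⊕b5⊕b6⊕b7⊕b12⊕b13⊕b14⊕b15 = 0⊕1⊕0⊕1⊕0⊕1⊕1⊕1 = 1
s8: b8⊕b9⊕b10⊕b11⊕b12⊕b13⊕b14⊕b15 = 1⊕1⊕1⊕1⊕0⊕1⊕1⊕1 = 1
Syndrome (s8...s1) = 1111 → position 15.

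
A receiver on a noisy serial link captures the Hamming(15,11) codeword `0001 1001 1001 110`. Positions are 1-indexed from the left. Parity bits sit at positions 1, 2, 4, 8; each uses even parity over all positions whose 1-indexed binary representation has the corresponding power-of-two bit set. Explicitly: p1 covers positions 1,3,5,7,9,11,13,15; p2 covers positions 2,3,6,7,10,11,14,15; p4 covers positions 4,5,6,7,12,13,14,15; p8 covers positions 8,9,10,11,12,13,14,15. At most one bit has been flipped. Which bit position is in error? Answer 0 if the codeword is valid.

s1: b1⊕b3⊕b5⊕b7⊕b9⊕b11⊕b13⊕b15 = 0⊕0⊕1⊕0⊕1⊕0⊕1⊕0 = 1
s2: b2⊕b3⊕b6⊕b7⊕b10⊕b11⊕b14⊕b15 = 0⊕0⊕0⊕0⊕0⊕0⊕1⊕0 = 1
s4: b4⊕b5⊕b6⊕b7⊕b12⊕b13⊕b14⊕b15 = 1⊕1⊕0⊕0⊕1⊕1⊕1⊕0 = 1
s8: b8⊕b9⊕b10⊕b11⊕b12⊕b13⊕b14⊕b15 = 1⊕1⊕0⊕0⊕1⊕1⊕1⊕0 = 1
Syndrome (s8...s1) = 1111 → position 15.

15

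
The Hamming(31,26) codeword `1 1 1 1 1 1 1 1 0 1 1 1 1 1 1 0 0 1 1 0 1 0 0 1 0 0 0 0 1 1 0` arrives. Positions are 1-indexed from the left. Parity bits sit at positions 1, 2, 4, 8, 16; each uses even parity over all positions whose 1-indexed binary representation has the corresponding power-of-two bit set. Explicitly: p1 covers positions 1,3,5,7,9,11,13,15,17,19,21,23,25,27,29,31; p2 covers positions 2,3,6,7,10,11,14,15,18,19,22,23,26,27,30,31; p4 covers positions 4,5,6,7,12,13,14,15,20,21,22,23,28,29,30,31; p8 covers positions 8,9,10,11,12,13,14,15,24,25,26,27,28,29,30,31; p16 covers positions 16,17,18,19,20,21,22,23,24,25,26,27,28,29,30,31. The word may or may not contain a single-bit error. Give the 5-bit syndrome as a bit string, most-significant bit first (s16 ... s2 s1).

s1: b1⊕b3⊕b5⊕b7⊕b9⊕b11⊕b13⊕b15⊕b17⊕b19⊕b21⊕b23⊕b25⊕b27⊕b29⊕b31 = 1⊕1⊕1⊕1⊕0⊕1⊕1⊕1⊕0⊕1⊕1⊕0⊕0⊕0⊕1⊕0 = 0
s2: b2⊕b3⊕b6⊕b7⊕b10⊕b11⊕b14⊕b15⊕b18⊕b19⊕b22⊕b23⊕b26⊕b27⊕b30⊕b31 = 1⊕1⊕1⊕1⊕1⊕1⊕1⊕1⊕1⊕1⊕0⊕0⊕0⊕0⊕1⊕0 = 1
s4: b4⊕b5⊕b6⊕b7⊕b12⊕b13⊕b14⊕b15⊕b20⊕b21⊕b22⊕b23⊕b28⊕b29⊕b30⊕b31 = 1⊕1⊕1⊕1⊕1⊕1⊕1⊕1⊕0⊕1⊕0⊕0⊕0⊕1⊕1⊕0 = 1
s8: b8⊕b9⊕b10⊕b11⊕b12⊕b13⊕b14⊕b15⊕b24⊕b25⊕b26⊕b27⊕b28⊕b29⊕b30⊕b31 = 1⊕0⊕1⊕1⊕1⊕1⊕1⊕1⊕1⊕0⊕0⊕0⊕0⊕1⊕1⊕0 = 0
s16: b16⊕b17⊕b18⊕b19⊕b20⊕b21⊕b22⊕b23⊕b24⊕b25⊕b26⊕b27⊕b28⊕b29⊕b30⊕b31 = 0⊕0⊕1⊕1⊕0⊕1⊕0⊕0⊕1⊕0⊕0⊕0⊕0⊕1⊕1⊕0 = 0
Syndrome (s16...s1) = 00110 → position 6.

00110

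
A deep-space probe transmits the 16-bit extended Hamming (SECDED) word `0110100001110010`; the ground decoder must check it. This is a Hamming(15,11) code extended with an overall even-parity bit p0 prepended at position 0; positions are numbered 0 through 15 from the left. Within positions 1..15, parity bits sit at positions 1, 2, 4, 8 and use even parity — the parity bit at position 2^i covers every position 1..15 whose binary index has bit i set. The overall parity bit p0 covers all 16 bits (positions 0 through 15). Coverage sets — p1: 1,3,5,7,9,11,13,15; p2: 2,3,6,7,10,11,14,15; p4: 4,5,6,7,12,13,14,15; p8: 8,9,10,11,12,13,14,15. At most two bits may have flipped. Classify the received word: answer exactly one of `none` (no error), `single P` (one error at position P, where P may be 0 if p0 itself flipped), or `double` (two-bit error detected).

single 1

s1: b1⊕b3⊕b5⊕b7⊕b9⊕b11⊕b13⊕b15 = 1⊕0⊕0⊕0⊕1⊕1⊕0⊕0 = 1
s2: b2⊕b3⊕b6⊕b7⊕b10⊕b11⊕b14⊕b15 = 1⊕0⊕0⊕0⊕1⊕1⊕1⊕0 = 0
s4: b4⊕b5⊕b6⊕b7⊕b12⊕b13⊕b14⊕b15 = 1⊕0⊕0⊕0⊕0⊕0⊕1⊕0 = 0
s8: b8⊕b9⊕b10⊕b11⊕b12⊕b13⊕b14⊕b15 = 0⊕1⊕1⊕1⊕0⊕0⊕1⊕0 = 0
Syndrome (s8...s1) = 0001 → position 1.
Overall parity (XOR of all 16 bits, including p0): 0⊕1⊕1⊕0⊕1⊕0⊕0⊕0⊕0⊕1⊕1⊕1⊕0⊕0⊕1⊕0 = 1
Overall=1, syndrome position=1 → single-bit error at position 1.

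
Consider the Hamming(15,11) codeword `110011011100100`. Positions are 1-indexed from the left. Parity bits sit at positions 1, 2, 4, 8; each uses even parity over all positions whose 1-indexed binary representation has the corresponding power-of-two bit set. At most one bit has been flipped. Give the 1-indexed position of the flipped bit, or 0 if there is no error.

s1: b1⊕b3⊕b5⊕b7⊕b9⊕b11⊕b13⊕b15 = 1⊕0⊕1⊕0⊕1⊕0⊕1⊕0 = 0
s2: b2⊕b3⊕b6⊕b7⊕b10⊕b11⊕b14⊕b15 = 1⊕0⊕1⊕0⊕1⊕0⊕0⊕0 = 1
s4: b4⊕b5⊕b6⊕b7⊕b12⊕b13⊕b14⊕b15 = 0⊕1⊕1⊕0⊕0⊕1⊕0⊕0 = 1
s8: b8⊕b9⊕b10⊕b11⊕b12⊕b13⊕b14⊕b15 = 1⊕1⊕1⊕0⊕0⊕1⊕0⊕0 = 0
Syndrome (s8...s1) = 0110 → position 6.

6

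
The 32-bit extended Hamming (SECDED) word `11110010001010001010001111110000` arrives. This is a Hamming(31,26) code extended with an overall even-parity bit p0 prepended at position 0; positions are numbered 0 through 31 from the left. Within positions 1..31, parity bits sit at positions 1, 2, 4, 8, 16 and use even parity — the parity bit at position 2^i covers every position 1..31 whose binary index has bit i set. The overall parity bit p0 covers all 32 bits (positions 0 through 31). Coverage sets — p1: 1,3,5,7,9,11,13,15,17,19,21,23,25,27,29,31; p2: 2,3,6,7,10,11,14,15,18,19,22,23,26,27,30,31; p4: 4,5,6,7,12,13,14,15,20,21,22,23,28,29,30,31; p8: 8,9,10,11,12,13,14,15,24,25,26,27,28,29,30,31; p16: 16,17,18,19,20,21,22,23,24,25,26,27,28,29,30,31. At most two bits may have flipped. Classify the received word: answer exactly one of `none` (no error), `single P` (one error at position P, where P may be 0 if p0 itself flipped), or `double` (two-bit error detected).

s1: b1⊕b3⊕b5⊕b7⊕b9⊕b11⊕b13⊕b15⊕b17⊕b19⊕b21⊕b23⊕b25⊕b27⊕b29⊕b31 = 1⊕1⊕0⊕0⊕0⊕0⊕0⊕0⊕0⊕0⊕0⊕1⊕1⊕1⊕0⊕0 = 1
s2: b2⊕b3⊕b6⊕b7⊕b10⊕b11⊕b14⊕b15⊕b18⊕b19⊕b22⊕b23⊕b26⊕b27⊕b30⊕b31 = 1⊕1⊕1⊕0⊕1⊕0⊕0⊕0⊕1⊕0⊕1⊕1⊕1⊕1⊕0⊕0 = 1
s4: b4⊕b5⊕b6⊕b7⊕b12⊕b13⊕b14⊕b15⊕b20⊕b21⊕b22⊕b23⊕b28⊕b29⊕b30⊕b31 = 0⊕0⊕1⊕0⊕1⊕0⊕0⊕0⊕0⊕0⊕1⊕1⊕0⊕0⊕0⊕0 = 0
s8: b8⊕b9⊕b10⊕b11⊕b12⊕b13⊕b14⊕b15⊕b24⊕b25⊕b26⊕b27⊕b28⊕b29⊕b30⊕b31 = 0⊕0⊕1⊕0⊕1⊕0⊕0⊕0⊕1⊕1⊕1⊕1⊕0⊕0⊕0⊕0 = 0
s16: b16⊕b17⊕b18⊕b19⊕b20⊕b21⊕b22⊕b23⊕b24⊕b25⊕b26⊕b27⊕b28⊕b29⊕b30⊕b31 = 1⊕0⊕1⊕0⊕0⊕0⊕1⊕1⊕1⊕1⊕1⊕1⊕0⊕0⊕0⊕0 = 0
Syndrome (s16...s1) = 00011 → position 3.
Overall parity (XOR of all 32 bits, including p0): 1⊕1⊕1⊕1⊕0⊕0⊕1⊕0⊕0⊕0⊕1⊕0⊕1⊕0⊕0⊕0⊕1⊕0⊕1⊕0⊕0⊕0⊕1⊕1⊕1⊕1⊕1⊕1⊕0⊕0⊕0⊕0 = 1
Overall=1, syndrome position=3 → single-bit error at position 3.

single 3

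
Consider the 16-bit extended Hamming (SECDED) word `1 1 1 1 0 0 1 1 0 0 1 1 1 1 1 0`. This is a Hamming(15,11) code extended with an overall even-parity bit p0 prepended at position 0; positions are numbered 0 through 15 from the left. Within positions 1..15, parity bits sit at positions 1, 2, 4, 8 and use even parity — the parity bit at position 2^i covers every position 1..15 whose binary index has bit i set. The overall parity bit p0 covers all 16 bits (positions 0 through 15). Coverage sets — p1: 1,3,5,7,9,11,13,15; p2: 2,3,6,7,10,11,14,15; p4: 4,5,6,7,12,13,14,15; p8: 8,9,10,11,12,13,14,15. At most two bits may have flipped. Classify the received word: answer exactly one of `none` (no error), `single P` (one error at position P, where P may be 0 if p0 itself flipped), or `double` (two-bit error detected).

s1: b1⊕b3⊕b5⊕b7⊕b9⊕b11⊕b13⊕b15 = 1⊕1⊕0⊕1⊕0⊕1⊕1⊕0 = 1
s2: b2⊕b3⊕b6⊕b7⊕b10⊕b11⊕b14⊕b15 = 1⊕1⊕1⊕1⊕1⊕1⊕1⊕0 = 1
s4: b4⊕b5⊕b6⊕b7⊕b12⊕b13⊕b14⊕b15 = 0⊕0⊕1⊕1⊕1⊕1⊕1⊕0 = 1
s8: b8⊕b9⊕b10⊕b11⊕b12⊕b13⊕b14⊕b15 = 0⊕0⊕1⊕1⊕1⊕1⊕1⊕0 = 1
Syndrome (s8...s1) = 1111 → position 15.
Overall parity (XOR of all 16 bits, including p0): 1⊕1⊕1⊕1⊕0⊕0⊕1⊕1⊕0⊕0⊕1⊕1⊕1⊕1⊕1⊕0 = 1
Overall=1, syndrome position=15 → single-bit error at position 15.

single 15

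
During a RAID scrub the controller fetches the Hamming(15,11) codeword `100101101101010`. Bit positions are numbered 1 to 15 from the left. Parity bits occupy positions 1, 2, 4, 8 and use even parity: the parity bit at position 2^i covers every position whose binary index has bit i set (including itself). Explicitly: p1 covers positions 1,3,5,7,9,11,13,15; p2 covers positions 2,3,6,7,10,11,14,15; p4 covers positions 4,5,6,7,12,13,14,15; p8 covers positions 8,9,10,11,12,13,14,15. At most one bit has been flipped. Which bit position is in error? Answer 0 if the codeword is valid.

5

s1: b1⊕b3⊕b5⊕b7⊕b9⊕b11⊕b13⊕b15 = 1⊕0⊕0⊕1⊕1⊕0⊕0⊕0 = 1
s2: b2⊕b3⊕b6⊕b7⊕b10⊕b11⊕b14⊕b15 = 0⊕0⊕1⊕1⊕1⊕0⊕1⊕0 = 0
s4: b4⊕b5⊕b6⊕b7⊕b12⊕b13⊕b14⊕b15 = 1⊕0⊕1⊕1⊕1⊕0⊕1⊕0 = 1
s8: b8⊕b9⊕b10⊕b11⊕b12⊕b13⊕b14⊕b15 = 0⊕1⊕1⊕0⊕1⊕0⊕1⊕0 = 0
Syndrome (s8...s1) = 0101 → position 5.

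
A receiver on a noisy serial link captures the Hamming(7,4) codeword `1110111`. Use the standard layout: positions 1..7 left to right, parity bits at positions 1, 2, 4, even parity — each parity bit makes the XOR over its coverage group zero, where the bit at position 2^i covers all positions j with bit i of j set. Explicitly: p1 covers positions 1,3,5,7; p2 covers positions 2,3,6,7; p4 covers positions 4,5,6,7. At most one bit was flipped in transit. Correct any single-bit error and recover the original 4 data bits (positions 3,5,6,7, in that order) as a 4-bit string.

1111

s1: b1⊕b3⊕b5⊕b7 = 1⊕1⊕1⊕1 = 0
s2: b2⊕b3⊕b6⊕b7 = 1⊕1⊕1⊕1 = 0
s4: b4⊕b5⊕b6⊕b7 = 0⊕1⊕1⊕1 = 1
Syndrome (s4...s1) = 100 → position 4.
Flip bit 4: corrected codeword = 1111111
Data bits at positions 3,5,6,7: 1111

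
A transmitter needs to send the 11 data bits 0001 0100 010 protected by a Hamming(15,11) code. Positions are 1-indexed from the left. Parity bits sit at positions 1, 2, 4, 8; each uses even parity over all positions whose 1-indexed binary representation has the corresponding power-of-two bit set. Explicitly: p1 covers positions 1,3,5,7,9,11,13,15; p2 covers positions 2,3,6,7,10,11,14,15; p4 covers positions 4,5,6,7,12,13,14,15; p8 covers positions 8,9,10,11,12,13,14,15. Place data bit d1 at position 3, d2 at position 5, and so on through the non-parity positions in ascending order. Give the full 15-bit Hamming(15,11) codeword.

110000100100010

Place data bits at non-power-of-two positions: b3=0, b5=0, b6=0, b7=1, b9=0, b10=1, b11=0, b12=0, b13=0, b14=1, b15=0.
p1 = XOR of data positions {3,5,7,9,11,13,15} = 0⊕0⊕1⊕0⊕0⊕0⊕0 = 1
p2 = XOR of data positions {3,6,7,10,11,14,15} = 0⊕0⊕1⊕1⊕0⊕1⊕0 = 1
p4 = XOR of data positions {5,6,7,12,13,14,15} = 0⊕0⊕1⊕0⊕0⊕1⊕0 = 0
p8 = XOR of data positions {9,10,11,12,13,14,15} = 0⊕1⊕0⊕0⊕0⊕1⊕0 = 0
Codeword b1..b15 = 110000100100010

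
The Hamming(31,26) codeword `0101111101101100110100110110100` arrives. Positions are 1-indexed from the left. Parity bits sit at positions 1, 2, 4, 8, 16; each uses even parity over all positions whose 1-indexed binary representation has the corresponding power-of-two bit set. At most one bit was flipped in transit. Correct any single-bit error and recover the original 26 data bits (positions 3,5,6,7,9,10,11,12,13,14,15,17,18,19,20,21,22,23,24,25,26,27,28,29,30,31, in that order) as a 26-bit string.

01110111110110100110110100

s1: b1⊕b3⊕b5⊕b7⊕b9⊕b11⊕b13⊕b15⊕b17⊕b19⊕b21⊕b23⊕b25⊕b27⊕b29⊕b31 = 0⊕0⊕1⊕1⊕0⊕1⊕1⊕0⊕1⊕0⊕0⊕1⊕0⊕1⊕1⊕0 = 0
s2: b2⊕b3⊕b6⊕b7⊕b10⊕b11⊕b14⊕b15⊕b18⊕b19⊕b22⊕b23⊕b26⊕b27⊕b30⊕b31 = 1⊕0⊕1⊕1⊕1⊕1⊕1⊕0⊕1⊕0⊕0⊕1⊕1⊕1⊕0⊕0 = 0
s4: b4⊕b5⊕b6⊕b7⊕b12⊕b13⊕b14⊕b15⊕b20⊕b21⊕b22⊕b23⊕b28⊕b29⊕b30⊕b31 = 1⊕1⊕1⊕1⊕0⊕1⊕1⊕0⊕1⊕0⊕0⊕1⊕0⊕1⊕0⊕0 = 1
s8: b8⊕b9⊕b10⊕b11⊕b12⊕b13⊕b14⊕b15⊕b24⊕b25⊕b26⊕b27⊕b28⊕b29⊕b30⊕b31 = 1⊕0⊕1⊕1⊕0⊕1⊕1⊕0⊕1⊕0⊕1⊕1⊕0⊕1⊕0⊕0 = 1
s16: b16⊕b17⊕b18⊕b19⊕b20⊕b21⊕b22⊕b23⊕b24⊕b25⊕b26⊕b27⊕b28⊕b29⊕b30⊕b31 = 0⊕1⊕1⊕0⊕1⊕0⊕0⊕1⊕1⊕0⊕1⊕1⊕0⊕1⊕0⊕0 = 0
Syndrome (s16...s1) = 01100 → position 12.
Flip bit 12: corrected codeword = 0101111101111100110100110110100
Data bits at positions 3,5,6,7,9,10,11,12,13,14,15,17,18,19,20,21,22,23,24,25,26,27,28,29,30,31: 01110111110110100110110100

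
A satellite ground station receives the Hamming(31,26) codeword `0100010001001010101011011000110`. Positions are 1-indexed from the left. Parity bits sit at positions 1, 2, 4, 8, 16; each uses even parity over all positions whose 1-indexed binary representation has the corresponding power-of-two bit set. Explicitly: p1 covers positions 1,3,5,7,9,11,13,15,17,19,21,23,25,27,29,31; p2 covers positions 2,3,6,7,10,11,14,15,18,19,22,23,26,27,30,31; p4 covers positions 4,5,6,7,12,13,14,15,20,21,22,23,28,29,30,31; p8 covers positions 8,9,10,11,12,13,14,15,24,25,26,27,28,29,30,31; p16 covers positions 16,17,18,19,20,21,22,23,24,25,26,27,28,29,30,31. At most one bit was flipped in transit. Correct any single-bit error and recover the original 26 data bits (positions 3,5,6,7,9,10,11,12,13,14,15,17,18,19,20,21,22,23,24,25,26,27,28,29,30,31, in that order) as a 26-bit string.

00100100100101011011000110

s1: b1⊕b3⊕b5⊕b7⊕b9⊕b11⊕b13⊕b15⊕b17⊕b19⊕b21⊕b23⊕b25⊕b27⊕b29⊕b31 = 0⊕0⊕0⊕0⊕0⊕0⊕1⊕1⊕1⊕1⊕1⊕0⊕1⊕0⊕1⊕0 = 1
s2: b2⊕b3⊕b6⊕b7⊕b10⊕b11⊕b14⊕b15⊕b18⊕b19⊕b22⊕b23⊕b26⊕b27⊕b30⊕b31 = 1⊕0⊕1⊕0⊕1⊕0⊕0⊕1⊕0⊕1⊕1⊕0⊕0⊕0⊕1⊕0 = 1
s4: b4⊕b5⊕b6⊕b7⊕b12⊕b13⊕b14⊕b15⊕b20⊕b21⊕b22⊕b23⊕b28⊕b29⊕b30⊕b31 = 0⊕0⊕1⊕0⊕0⊕1⊕0⊕1⊕0⊕1⊕1⊕0⊕0⊕1⊕1⊕0 = 1
s8: b8⊕b9⊕b10⊕b11⊕b12⊕b13⊕b14⊕b15⊕b24⊕b25⊕b26⊕b27⊕b28⊕b29⊕b30⊕b31 = 0⊕0⊕1⊕0⊕0⊕1⊕0⊕1⊕1⊕1⊕0⊕0⊕0⊕1⊕1⊕0 = 1
s16: b16⊕b17⊕b18⊕b19⊕b20⊕b21⊕b22⊕b23⊕b24⊕b25⊕b26⊕b27⊕b28⊕b29⊕b30⊕b31 = 0⊕1⊕0⊕1⊕0⊕1⊕1⊕0⊕1⊕1⊕0⊕0⊕0⊕1⊕1⊕0 = 0
Syndrome (s16...s1) = 01111 → position 15.
Flip bit 15: corrected codeword = 0100010001001000101011011000110
Data bits at positions 3,5,6,7,9,10,11,12,13,14,15,17,18,19,20,21,22,23,24,25,26,27,28,29,30,31: 00100100100101011011000110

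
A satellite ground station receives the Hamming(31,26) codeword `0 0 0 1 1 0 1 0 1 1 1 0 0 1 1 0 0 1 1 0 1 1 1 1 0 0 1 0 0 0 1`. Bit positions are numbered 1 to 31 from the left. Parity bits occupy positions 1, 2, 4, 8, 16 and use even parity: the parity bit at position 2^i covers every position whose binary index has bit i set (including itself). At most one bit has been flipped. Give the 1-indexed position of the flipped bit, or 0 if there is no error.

6

s1: b1⊕b3⊕b5⊕b7⊕b9⊕b11⊕b13⊕b15⊕b17⊕b19⊕b21⊕b23⊕b25⊕b27⊕b29⊕b31 = 0⊕0⊕1⊕1⊕1⊕1⊕0⊕1⊕0⊕1⊕1⊕1⊕0⊕1⊕0⊕1 = 0
s2: b2⊕b3⊕b6⊕b7⊕b10⊕b11⊕b14⊕b15⊕b18⊕b19⊕b22⊕b23⊕b26⊕b27⊕b30⊕b31 = 0⊕0⊕0⊕1⊕1⊕1⊕1⊕1⊕1⊕1⊕1⊕1⊕0⊕1⊕0⊕1 = 1
s4: b4⊕b5⊕b6⊕b7⊕b12⊕b13⊕b14⊕b15⊕b20⊕b21⊕b22⊕b23⊕b28⊕b29⊕b30⊕b31 = 1⊕1⊕0⊕1⊕0⊕0⊕1⊕1⊕0⊕1⊕1⊕1⊕0⊕0⊕0⊕1 = 1
s8: b8⊕b9⊕b10⊕b11⊕b12⊕b13⊕b14⊕b15⊕b24⊕b25⊕b26⊕b27⊕b28⊕b29⊕b30⊕b31 = 0⊕1⊕1⊕1⊕0⊕0⊕1⊕1⊕1⊕0⊕0⊕1⊕0⊕0⊕0⊕1 = 0
s16: b16⊕b17⊕b18⊕b19⊕b20⊕b21⊕b22⊕b23⊕b24⊕b25⊕b26⊕b27⊕b28⊕b29⊕b30⊕b31 = 0⊕0⊕1⊕1⊕0⊕1⊕1⊕1⊕1⊕0⊕0⊕1⊕0⊕0⊕0⊕1 = 0
Syndrome (s16...s1) = 00110 → position 6.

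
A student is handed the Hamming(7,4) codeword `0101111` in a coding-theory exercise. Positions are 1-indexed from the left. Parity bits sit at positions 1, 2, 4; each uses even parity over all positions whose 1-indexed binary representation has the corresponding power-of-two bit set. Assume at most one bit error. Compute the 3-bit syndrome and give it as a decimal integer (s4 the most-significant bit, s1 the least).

s1: b1⊕b3⊕b5⊕b7 = 0⊕0⊕1⊕1 = 0
s2: b2⊕b3⊕b6⊕b7 = 1⊕0⊕1⊕1 = 1
s4: b4⊕b5⊕b6⊕b7 = 1⊕1⊕1⊕1 = 0
Syndrome (s4...s1) = 010 → position 2.

2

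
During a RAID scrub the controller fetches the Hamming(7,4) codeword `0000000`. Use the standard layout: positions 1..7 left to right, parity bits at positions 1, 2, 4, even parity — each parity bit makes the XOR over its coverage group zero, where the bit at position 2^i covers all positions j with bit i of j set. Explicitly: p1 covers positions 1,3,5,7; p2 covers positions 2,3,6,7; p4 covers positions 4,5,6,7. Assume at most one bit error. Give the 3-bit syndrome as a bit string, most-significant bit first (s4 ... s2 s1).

s1: b1⊕b3⊕b5⊕b7 = 0⊕0⊕0⊕0 = 0
s2: b2⊕b3⊕b6⊕b7 = 0⊕0⊕0⊕0 = 0
s4: b4⊕b5⊕b6⊕b7 = 0⊕0⊕0⊕0 = 0
Syndrome (s4...s1) = 000 → position 0 (no error).

000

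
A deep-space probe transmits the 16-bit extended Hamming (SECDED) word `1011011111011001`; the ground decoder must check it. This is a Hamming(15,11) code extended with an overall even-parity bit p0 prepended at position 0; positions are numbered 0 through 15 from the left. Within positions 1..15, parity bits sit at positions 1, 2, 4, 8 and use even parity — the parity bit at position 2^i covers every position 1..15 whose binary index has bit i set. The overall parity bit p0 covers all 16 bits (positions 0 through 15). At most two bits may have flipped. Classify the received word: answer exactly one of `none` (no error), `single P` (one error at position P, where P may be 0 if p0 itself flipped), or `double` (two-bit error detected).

s1: b1⊕b3⊕b5⊕b7⊕b9⊕b11⊕b13⊕b15 = 0⊕1⊕1⊕1⊕1⊕1⊕0⊕1 = 0
s2: b2⊕b3⊕b6⊕b7⊕b10⊕b11⊕b14⊕b15 = 1⊕1⊕1⊕1⊕0⊕1⊕0⊕1 = 0
s4: b4⊕b5⊕b6⊕b7⊕b12⊕b13⊕b14⊕b15 = 0⊕1⊕1⊕1⊕1⊕0⊕0⊕1 = 1
s8: b8⊕b9⊕b10⊕b11⊕b12⊕b13⊕b14⊕b15 = 1⊕1⊕0⊕1⊕1⊕0⊕0⊕1 = 1
Syndrome (s8...s1) = 1100 → position 12.
Overall parity (XOR of all 16 bits, including p0): 1⊕0⊕1⊕1⊕0⊕1⊕1⊕1⊕1⊕1⊕0⊕1⊕1⊕0⊕0⊕1 = 1
Overall=1, syndrome position=12 → single-bit error at position 12.

single 12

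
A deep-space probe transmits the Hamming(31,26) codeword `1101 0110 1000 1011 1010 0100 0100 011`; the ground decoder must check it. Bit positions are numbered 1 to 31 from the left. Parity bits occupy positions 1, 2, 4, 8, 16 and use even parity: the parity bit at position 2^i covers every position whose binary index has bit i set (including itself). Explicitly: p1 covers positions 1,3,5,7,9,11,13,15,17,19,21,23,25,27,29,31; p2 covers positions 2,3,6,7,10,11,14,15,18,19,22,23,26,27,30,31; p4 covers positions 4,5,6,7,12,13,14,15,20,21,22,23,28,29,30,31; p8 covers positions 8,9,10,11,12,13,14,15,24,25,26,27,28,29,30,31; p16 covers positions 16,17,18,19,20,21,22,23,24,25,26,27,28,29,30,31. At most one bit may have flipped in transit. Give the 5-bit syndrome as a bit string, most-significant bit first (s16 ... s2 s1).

10010

s1: b1⊕b3⊕b5⊕b7⊕b9⊕b11⊕b13⊕b15⊕b17⊕b19⊕b21⊕b23⊕b25⊕b27⊕b29⊕b31 = 1⊕0⊕0⊕1⊕1⊕0⊕1⊕1⊕1⊕1⊕0⊕0⊕0⊕0⊕0⊕1 = 0
s2: b2⊕b3⊕b6⊕b7⊕b10⊕b11⊕b14⊕b15⊕b18⊕b19⊕b22⊕b23⊕b26⊕b27⊕b30⊕b31 = 1⊕0⊕1⊕1⊕0⊕0⊕0⊕1⊕0⊕1⊕1⊕0⊕1⊕0⊕1⊕1 = 1
s4: b4⊕b5⊕b6⊕b7⊕b12⊕b13⊕b14⊕b15⊕b20⊕b21⊕b22⊕b23⊕b28⊕b29⊕b30⊕b31 = 1⊕0⊕1⊕1⊕0⊕1⊕0⊕1⊕0⊕0⊕1⊕0⊕0⊕0⊕1⊕1 = 0
s8: b8⊕b9⊕b10⊕b11⊕b12⊕b13⊕b14⊕b15⊕b24⊕b25⊕b26⊕b27⊕b28⊕b29⊕b30⊕b31 = 0⊕1⊕0⊕0⊕0⊕1⊕0⊕1⊕0⊕0⊕1⊕0⊕0⊕0⊕1⊕1 = 0
s16: b16⊕b17⊕b18⊕b19⊕b20⊕b21⊕b22⊕b23⊕b24⊕b25⊕b26⊕b27⊕b28⊕b29⊕b30⊕b31 = 1⊕1⊕0⊕1⊕0⊕0⊕1⊕0⊕0⊕0⊕1⊕0⊕0⊕0⊕1⊕1 = 1
Syndrome (s16...s1) = 10010 → position 18.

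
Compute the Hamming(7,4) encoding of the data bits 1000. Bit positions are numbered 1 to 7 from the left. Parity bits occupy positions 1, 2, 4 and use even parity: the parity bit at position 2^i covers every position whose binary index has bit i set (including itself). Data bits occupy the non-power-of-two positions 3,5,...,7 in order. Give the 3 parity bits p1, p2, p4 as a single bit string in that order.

Place data bits at non-power-of-two positions: b3=1, b5=0, b6=0, b7=0.
p1 = XOR of data positions {3,5,7} = 1⊕0⊕0 = 1
p2 = XOR of data positions {3,6,7} = 1⊕0⊕0 = 1
p4 = XOR of data positions {5,6,7} = 0⊕0⊕0 = 0
Parity bits p1,p2,p4 = 110

110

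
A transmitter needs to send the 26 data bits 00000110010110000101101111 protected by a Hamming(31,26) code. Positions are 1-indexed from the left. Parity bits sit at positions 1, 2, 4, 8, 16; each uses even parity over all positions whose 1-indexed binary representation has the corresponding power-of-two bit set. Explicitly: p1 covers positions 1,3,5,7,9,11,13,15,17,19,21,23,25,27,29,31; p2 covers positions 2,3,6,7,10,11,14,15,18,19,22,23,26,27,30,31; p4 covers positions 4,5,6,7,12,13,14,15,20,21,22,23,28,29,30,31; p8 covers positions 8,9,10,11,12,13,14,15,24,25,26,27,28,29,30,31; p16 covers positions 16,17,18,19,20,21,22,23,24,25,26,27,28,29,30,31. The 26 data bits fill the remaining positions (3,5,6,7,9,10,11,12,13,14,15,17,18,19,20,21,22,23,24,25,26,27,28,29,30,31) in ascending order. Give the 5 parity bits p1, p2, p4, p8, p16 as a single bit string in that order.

00011

Place data bits at non-power-of-two positions: b3=0, b5=0, b6=0, b7=0, b9=0, b10=1, b11=1, b12=0, b13=0, b14=1, b15=0, b17=1, b18=1, b19=0, b20=0, b21=0, b22=0, b23=1, b24=0, b25=1, b26=1, b27=0, b28=1, b29=1, b30=1, b31=1.
p1 = XOR of data positions {3,5,7,9,11,13,15,17,19,21,23,25,27,29,31} = 0⊕0⊕0⊕0⊕1⊕0⊕0⊕1⊕0⊕0⊕1⊕1⊕0⊕1⊕1 = 0
p2 = XOR of data positions {3,6,7,10,11,14,15,18,19,22,23,26,27,30,31} = 0⊕0⊕0⊕1⊕1⊕1⊕0⊕1⊕0⊕0⊕1⊕1⊕0⊕1⊕1 = 0
p4 = XOR of data positions {5,6,7,12,13,14,15,20,21,22,23,28,29,30,31} = 0⊕0⊕0⊕0⊕0⊕1⊕0⊕0⊕0⊕0⊕1⊕1⊕1⊕1⊕1 = 0
p8 = XOR of data positions {9,10,11,12,13,14,15,24,25,26,27,28,29,30,31} = 0⊕1⊕1⊕0⊕0⊕1⊕0⊕0⊕1⊕1⊕0⊕1⊕1⊕1⊕1 = 1
p16 = XOR of data positions {17,18,19,20,21,22,23,24,25,26,27,28,29,30,31} = 1⊕1⊕0⊕0⊕0⊕0⊕1⊕0⊕1⊕1⊕0⊕1⊕1⊕1⊕1 = 1
Parity bits p1,p2,p4,p8,p16 = 00011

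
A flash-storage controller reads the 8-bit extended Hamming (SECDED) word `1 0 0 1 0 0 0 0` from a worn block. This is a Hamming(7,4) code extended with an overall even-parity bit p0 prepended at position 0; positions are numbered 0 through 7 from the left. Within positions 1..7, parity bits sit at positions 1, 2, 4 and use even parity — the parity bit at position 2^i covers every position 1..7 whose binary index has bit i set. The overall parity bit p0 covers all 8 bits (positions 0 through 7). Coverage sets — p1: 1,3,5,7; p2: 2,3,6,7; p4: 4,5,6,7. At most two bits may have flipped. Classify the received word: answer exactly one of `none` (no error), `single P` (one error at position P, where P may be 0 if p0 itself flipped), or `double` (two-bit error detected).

double

s1: b1⊕b3⊕b5⊕b7 = 0⊕1⊕0⊕0 = 1
s2: b2⊕b3⊕b6⊕b7 = 0⊕1⊕0⊕0 = 1
s4: b4⊕b5⊕b6⊕b7 = 0⊕0⊕0⊕0 = 0
Syndrome (s4...s1) = 011 → position 3.
Overall parity (XOR of all 8 bits, including p0): 1⊕0⊕0⊕1⊕0⊕0⊕0⊕0 = 0
Overall=0, syndrome position=3 → double-bit error detected (uncorrectable).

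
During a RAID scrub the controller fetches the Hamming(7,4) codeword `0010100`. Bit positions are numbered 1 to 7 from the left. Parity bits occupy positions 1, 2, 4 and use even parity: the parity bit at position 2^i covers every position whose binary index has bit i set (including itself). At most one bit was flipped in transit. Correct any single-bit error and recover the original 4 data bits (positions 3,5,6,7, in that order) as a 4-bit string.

s1: b1⊕b3⊕b5⊕b7 = 0⊕1⊕1⊕0 = 0
s2: b2⊕b3⊕b6⊕b7 = 0⊕1⊕0⊕0 = 1
s4: b4⊕b5⊕b6⊕b7 = 0⊕1⊕0⊕0 = 1
Syndrome (s4...s1) = 110 → position 6.
Flip bit 6: corrected codeword = 0010110
Data bits at positions 3,5,6,7: 1110

1110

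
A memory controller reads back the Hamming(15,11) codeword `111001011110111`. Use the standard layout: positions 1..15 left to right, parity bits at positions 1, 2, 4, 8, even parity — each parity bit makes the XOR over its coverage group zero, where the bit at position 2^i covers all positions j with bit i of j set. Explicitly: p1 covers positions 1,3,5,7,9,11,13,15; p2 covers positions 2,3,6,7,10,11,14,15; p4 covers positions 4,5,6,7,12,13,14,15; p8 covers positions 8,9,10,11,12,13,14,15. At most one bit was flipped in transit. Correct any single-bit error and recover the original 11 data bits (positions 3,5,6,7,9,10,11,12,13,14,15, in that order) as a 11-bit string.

s1: b1⊕b3⊕b5⊕b7⊕b9⊕b11⊕b13⊕b15 = 1⊕1⊕0⊕0⊕1⊕1⊕1⊕1 = 0
s2: b2⊕b3⊕b6⊕b7⊕b10⊕b11⊕b14⊕b15 = 1⊕1⊕1⊕0⊕1⊕1⊕1⊕1 = 1
s4: b4⊕b5⊕b6⊕b7⊕b12⊕b13⊕b14⊕b15 = 0⊕0⊕1⊕0⊕0⊕1⊕1⊕1 = 0
s8: b8⊕b9⊕b10⊕b11⊕b12⊕b13⊕b14⊕b15 = 1⊕1⊕1⊕1⊕0⊕1⊕1⊕1 = 1
Syndrome (s8...s1) = 1010 → position 10.
Flip bit 10: corrected codeword = 111001011010111
Data bits at positions 3,5,6,7,9,10,11,12,13,14,15: 10101010111

10101010111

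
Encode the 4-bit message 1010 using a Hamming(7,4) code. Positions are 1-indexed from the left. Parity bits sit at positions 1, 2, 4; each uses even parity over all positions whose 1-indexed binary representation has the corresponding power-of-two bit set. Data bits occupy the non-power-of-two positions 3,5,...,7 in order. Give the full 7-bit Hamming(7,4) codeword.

Place data bits at non-power-of-two positions: b3=1, b5=0, b6=1, b7=0.
p1 = XOR of data positions {3,5,7} = 1⊕0⊕0 = 1
p2 = XOR of data positions {3,6,7} = 1⊕1⊕0 = 0
p4 = XOR of data positions {5,6,7} = 0⊕1⊕0 = 1
Codeword b1..b7 = 1011010

1011010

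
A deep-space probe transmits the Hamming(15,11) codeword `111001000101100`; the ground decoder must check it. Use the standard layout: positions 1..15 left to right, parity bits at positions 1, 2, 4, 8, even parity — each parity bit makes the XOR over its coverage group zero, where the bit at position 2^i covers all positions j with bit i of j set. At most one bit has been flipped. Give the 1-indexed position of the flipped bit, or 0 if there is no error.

s1: b1⊕b3⊕b5⊕b7⊕b9⊕b11⊕b13⊕b15 = 1⊕1⊕0⊕0⊕0⊕0⊕1⊕0 = 1
s2: b2⊕b3⊕b6⊕b7⊕b10⊕b11⊕b14⊕b15 = 1⊕1⊕1⊕0⊕1⊕0⊕0⊕0 = 0
s4: b4⊕b5⊕b6⊕b7⊕b12⊕b13⊕b14⊕b15 = 0⊕0⊕1⊕0⊕1⊕1⊕0⊕0 = 1
s8: b8⊕b9⊕b10⊕b11⊕b12⊕b13⊕b14⊕b15 = 0⊕0⊕1⊕0⊕1⊕1⊕0⊕0 = 1
Syndrome (s8...s1) = 1101 → position 13.

13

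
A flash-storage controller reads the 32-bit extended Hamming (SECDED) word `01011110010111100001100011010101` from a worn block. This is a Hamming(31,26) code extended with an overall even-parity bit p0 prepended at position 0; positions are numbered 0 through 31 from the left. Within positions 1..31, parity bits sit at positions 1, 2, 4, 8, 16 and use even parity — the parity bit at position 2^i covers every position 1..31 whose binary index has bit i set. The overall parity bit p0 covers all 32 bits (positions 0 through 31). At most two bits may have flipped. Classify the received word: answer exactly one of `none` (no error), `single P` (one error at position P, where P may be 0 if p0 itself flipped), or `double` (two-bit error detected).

single 23

s1: b1⊕b3⊕b5⊕b7⊕b9⊕b11⊕b13⊕b15⊕b17⊕b19⊕b21⊕b23⊕b25⊕b27⊕b29⊕b31 = 1⊕1⊕1⊕0⊕1⊕1⊕1⊕0⊕0⊕1⊕0⊕0⊕1⊕1⊕1⊕1 = 1
s2: b2⊕b3⊕b6⊕b7⊕b10⊕b11⊕b14⊕b15⊕b18⊕b19⊕b22⊕b23⊕b26⊕b27⊕b30⊕b31 = 0⊕1⊕1⊕0⊕0⊕1⊕1⊕0⊕0⊕1⊕0⊕0⊕0⊕1⊕0⊕1 = 1
s4: b4⊕b5⊕b6⊕b7⊕b12⊕b13⊕b14⊕b15⊕b20⊕b21⊕b22⊕b23⊕b28⊕b29⊕b30⊕b31 = 1⊕1⊕1⊕0⊕1⊕1⊕1⊕0⊕1⊕0⊕0⊕0⊕0⊕1⊕0⊕1 = 1
s8: b8⊕b9⊕b10⊕b11⊕b12⊕b13⊕b14⊕b15⊕b24⊕b25⊕b26⊕b27⊕b28⊕b29⊕b30⊕b31 = 0⊕1⊕0⊕1⊕1⊕1⊕1⊕0⊕1⊕1⊕0⊕1⊕0⊕1⊕0⊕1 = 0
s16: b16⊕b17⊕b18⊕b19⊕b20⊕b21⊕b22⊕b23⊕b24⊕b25⊕b26⊕b27⊕b28⊕b29⊕b30⊕b31 = 0⊕0⊕0⊕1⊕1⊕0⊕0⊕0⊕1⊕1⊕0⊕1⊕0⊕1⊕0⊕1 = 1
Syndrome (s16...s1) = 10111 → position 23.
Overall parity (XOR of all 32 bits, including p0): 0⊕1⊕0⊕1⊕1⊕1⊕1⊕0⊕0⊕1⊕0⊕1⊕1⊕1⊕1⊕0⊕0⊕0⊕0⊕1⊕1⊕0⊕0⊕0⊕1⊕1⊕0⊕1⊕0⊕1⊕0⊕1 = 1
Overall=1, syndrome position=23 → single-bit error at position 23.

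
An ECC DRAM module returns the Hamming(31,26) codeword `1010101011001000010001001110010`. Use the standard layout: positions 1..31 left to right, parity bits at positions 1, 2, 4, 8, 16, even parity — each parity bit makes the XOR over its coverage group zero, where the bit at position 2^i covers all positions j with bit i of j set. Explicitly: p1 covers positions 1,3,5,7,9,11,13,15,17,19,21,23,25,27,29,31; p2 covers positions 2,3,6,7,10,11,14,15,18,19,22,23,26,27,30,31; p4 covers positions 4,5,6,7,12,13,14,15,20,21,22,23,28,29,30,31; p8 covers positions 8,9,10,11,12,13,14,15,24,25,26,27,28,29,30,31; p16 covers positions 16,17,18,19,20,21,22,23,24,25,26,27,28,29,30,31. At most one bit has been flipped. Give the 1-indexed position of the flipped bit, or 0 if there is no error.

12

s1: b1⊕b3⊕b5⊕b7⊕b9⊕b11⊕b13⊕b15⊕b17⊕b19⊕b21⊕b23⊕b25⊕b27⊕b29⊕b31 = 1⊕1⊕1⊕1⊕1⊕0⊕1⊕0⊕0⊕0⊕0⊕0⊕1⊕1⊕0⊕0 = 0
s2: b2⊕b3⊕b6⊕b7⊕b10⊕b11⊕b14⊕b15⊕b18⊕b19⊕b22⊕b23⊕b26⊕b27⊕b30⊕b31 = 0⊕1⊕0⊕1⊕1⊕0⊕0⊕0⊕1⊕0⊕1⊕0⊕1⊕1⊕1⊕0 = 0
s4: b4⊕b5⊕b6⊕b7⊕b12⊕b13⊕b14⊕b15⊕b20⊕b21⊕b22⊕b23⊕b28⊕b29⊕b30⊕b31 = 0⊕1⊕0⊕1⊕0⊕1⊕0⊕0⊕0⊕0⊕1⊕0⊕0⊕0⊕1⊕0 = 1
s8: b8⊕b9⊕b10⊕b11⊕b12⊕b13⊕b14⊕b15⊕b24⊕b25⊕b26⊕b27⊕b28⊕b29⊕b30⊕b31 = 0⊕1⊕1⊕0⊕0⊕1⊕0⊕0⊕0⊕1⊕1⊕1⊕0⊕0⊕1⊕0 = 1
s16: b16⊕b17⊕b18⊕b19⊕b20⊕b21⊕b22⊕b23⊕b24⊕b25⊕b26⊕b27⊕b28⊕b29⊕b30⊕b31 = 0⊕0⊕1⊕0⊕0⊕0⊕1⊕0⊕0⊕1⊕1⊕1⊕0⊕0⊕1⊕0 = 0
Syndrome (s16...s1) = 01100 → position 12.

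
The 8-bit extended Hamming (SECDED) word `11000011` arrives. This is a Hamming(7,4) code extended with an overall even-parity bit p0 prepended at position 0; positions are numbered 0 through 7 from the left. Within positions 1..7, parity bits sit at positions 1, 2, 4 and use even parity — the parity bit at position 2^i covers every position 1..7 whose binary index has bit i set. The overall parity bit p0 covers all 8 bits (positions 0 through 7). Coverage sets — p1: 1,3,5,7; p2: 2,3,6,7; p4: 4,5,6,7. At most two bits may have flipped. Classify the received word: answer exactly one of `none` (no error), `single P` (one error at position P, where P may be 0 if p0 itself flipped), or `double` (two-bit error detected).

s1: b1⊕b3⊕b5⊕b7 = 1⊕0⊕0⊕1 = 0
s2: b2⊕b3⊕b6⊕b7 = 0⊕0⊕1⊕1 = 0
s4: b4⊕b5⊕b6⊕b7 = 0⊕0⊕1⊕1 = 0
Syndrome (s4...s1) = 000 → position 0 (no error).
Overall parity (XOR of all 8 bits, including p0): 1⊕1⊕0⊕0⊕0⊕0⊕1⊕1 = 0
Overall=0, syndrome position=0 → no error.

none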